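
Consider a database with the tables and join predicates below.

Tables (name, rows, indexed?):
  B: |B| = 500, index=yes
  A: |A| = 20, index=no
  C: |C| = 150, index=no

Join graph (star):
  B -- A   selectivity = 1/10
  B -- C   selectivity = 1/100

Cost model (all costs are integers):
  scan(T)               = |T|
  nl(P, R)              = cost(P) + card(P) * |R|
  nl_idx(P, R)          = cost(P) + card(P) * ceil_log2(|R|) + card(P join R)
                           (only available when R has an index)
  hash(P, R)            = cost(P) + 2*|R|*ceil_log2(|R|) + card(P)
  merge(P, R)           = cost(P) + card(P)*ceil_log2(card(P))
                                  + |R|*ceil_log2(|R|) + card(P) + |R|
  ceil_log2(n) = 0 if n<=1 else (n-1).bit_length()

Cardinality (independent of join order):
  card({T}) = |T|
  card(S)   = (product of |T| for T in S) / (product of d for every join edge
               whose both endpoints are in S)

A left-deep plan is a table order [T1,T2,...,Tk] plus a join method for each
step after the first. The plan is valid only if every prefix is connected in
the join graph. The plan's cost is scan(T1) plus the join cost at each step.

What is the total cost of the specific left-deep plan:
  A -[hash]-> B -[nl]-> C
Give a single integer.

step 1: scan A: cost=20, card=20
step 2: join B via hash
    card(P join B) = 20*500/(10) = 1000
    cost = 20 + 2*500*9 + 20 = 9040
step 3: join C via nl
    card(P join C) = 1000*150/(100) = 1500
    cost = 9040 + 1000*150 = 159040

159040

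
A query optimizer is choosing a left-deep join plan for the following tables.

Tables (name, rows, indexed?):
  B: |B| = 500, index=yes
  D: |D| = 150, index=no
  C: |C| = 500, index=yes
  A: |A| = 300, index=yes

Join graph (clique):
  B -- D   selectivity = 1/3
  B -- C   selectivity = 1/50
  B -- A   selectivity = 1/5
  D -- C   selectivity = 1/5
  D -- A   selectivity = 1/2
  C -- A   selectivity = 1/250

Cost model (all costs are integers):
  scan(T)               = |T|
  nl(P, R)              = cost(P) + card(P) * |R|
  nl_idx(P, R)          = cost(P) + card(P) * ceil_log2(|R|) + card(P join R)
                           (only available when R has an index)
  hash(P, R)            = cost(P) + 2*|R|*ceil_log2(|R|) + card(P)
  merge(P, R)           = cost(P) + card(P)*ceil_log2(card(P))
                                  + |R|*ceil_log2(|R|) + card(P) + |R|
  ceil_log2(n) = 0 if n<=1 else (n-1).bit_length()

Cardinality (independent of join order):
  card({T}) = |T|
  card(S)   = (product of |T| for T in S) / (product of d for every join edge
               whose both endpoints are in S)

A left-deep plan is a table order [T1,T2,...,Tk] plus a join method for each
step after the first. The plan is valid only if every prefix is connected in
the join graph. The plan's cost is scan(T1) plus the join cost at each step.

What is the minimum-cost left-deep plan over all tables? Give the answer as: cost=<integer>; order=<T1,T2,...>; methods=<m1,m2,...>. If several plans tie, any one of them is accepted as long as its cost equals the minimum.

Selinger DP (subsets sized 1..n):
  {B}: scan cost=500, card=500
  {D}: scan cost=150, card=150
  {C}: scan cost=500, card=500
  {A}: scan cost=300, card=300
  {BD}: card=25000; try (D,hash)→3400, (B,merge)→6500, (D,merge)→6850, (B,hash)→9300, (B,nl_idx)→26500, (B,nl)→75150 …(+1); best=3400 via (D,hash)
  {BC}: card=5000; try (C,hash)→10000, (C,nl_idx)→10000, (B,hash)→10000, (B,nl_idx)→10000, (C,merge)→10500, (B,merge)→10500 …(+2); best=10000 via (C,hash)
  {AB}: card=30000; try (A,hash)→6400, (B,merge)→8300, (A,merge)→8500, (B,hash)→9600, (B,nl_idx)→33000, (A,nl_idx)→35000 …(+2); best=6400 via (A,hash)
  {CD}: card=15000; try (D,hash)→3400, (C,merge)→6500, (D,merge)→6850, (C,hash)→9300, (C,nl_idx)→16500, (C,nl)→75150 …(+1); best=3400 via (D,hash)
  {AD}: card=22500; try (D,hash)→3000, (A,merge)→4500, (D,merge)→4650, (A,hash)→5700, (A,nl_idx)→24000, (A,nl)→45150 …(+1); best=3000 via (D,hash)
  {AC}: card=600; try (C,nl_idx)→3600, (A,nl_idx)→5600, (A,hash)→6400, (C,merge)→8300, (A,merge)→8500, (C,hash)→9600 …(+2); best=3600 via (C,nl_idx)
  {BCD}: card=50000; try (D,hash)→17400, (B,hash)→27400, (C,hash)→37400, (D,merge)→81350, (B,nl_idx)→188400, (B,merge)→233400 …(+5); best=17400 via (D,hash)
  {ABD}: card=750000; try (A,hash)→33800, (B,hash)→34500, (D,hash)→38800, (B,merge)→368000, (A,merge)→406400, (D,merge)→487750 …(+5); best=33800 via (A,hash)
  {ABC}: card=1200; try (B,nl_idx)→10200, (B,hash)→13200, (B,merge)→15200, (A,hash)→20400, (C,hash)→45400, (A,nl_idx)→56200 …(+6); best=10200 via (B,nl_idx)
  {ACD}: card=9000; try (D,hash)→6600, (D,merge)→11550, (A,hash)→23800, (C,hash)→34500, (D,nl)→93600, (A,nl_idx)→147400 …(+5); best=6600 via (D,hash)
  {ABCD}: card=6000; try (D,hash)→13800, (B,hash)→24600, (D,merge)→25950, (A,hash)→72800, (B,nl_idx)→93600, (B,merge)→146600 …(+9); best=13800 via (D,hash)

cost=13800; order=A,C,B,D; methods=nl_idx,nl_idx,hash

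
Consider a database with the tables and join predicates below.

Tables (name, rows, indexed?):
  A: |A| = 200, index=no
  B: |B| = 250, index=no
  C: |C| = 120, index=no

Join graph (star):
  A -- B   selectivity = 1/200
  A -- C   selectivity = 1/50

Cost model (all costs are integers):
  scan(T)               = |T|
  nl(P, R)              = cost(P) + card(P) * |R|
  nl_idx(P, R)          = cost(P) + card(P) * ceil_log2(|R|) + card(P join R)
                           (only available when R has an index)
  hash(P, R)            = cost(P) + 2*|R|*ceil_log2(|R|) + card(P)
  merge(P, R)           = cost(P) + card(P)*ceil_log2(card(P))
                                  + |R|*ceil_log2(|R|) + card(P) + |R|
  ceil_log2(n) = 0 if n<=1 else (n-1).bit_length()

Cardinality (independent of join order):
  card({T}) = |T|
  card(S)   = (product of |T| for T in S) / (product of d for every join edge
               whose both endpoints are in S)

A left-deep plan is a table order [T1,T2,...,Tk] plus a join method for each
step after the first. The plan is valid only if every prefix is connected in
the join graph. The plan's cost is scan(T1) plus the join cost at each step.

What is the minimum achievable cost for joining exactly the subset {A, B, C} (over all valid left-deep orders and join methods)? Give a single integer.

Selinger DP over subsets of {A,B,C}:
  {A}: scan cost=200, card=200
  {B}: scan cost=250, card=250
  {C}: scan cost=120, card=120
  {AB}: card=250; try (A,hash)→3700, (B,merge)→4250, (A,merge)→4300, (B,hash)→4400, (B,nl)→50200, (A,nl)→50250; best=3700 via (A,hash)
  {AC}: card=480; try (C,hash)→2080, (A,merge)→2880, (C,merge)→2960, (A,hash)→3440, (A,nl)→24120, (C,nl)→24200; best=2080 via (C,hash)
  {ABC}: card=600; try (C,hash)→5630, (B,hash)→6560, (C,merge)→6910, (B,merge)→9130, (C,nl)→33700, (B,nl)→122080; best=5630 via (C,hash)

5630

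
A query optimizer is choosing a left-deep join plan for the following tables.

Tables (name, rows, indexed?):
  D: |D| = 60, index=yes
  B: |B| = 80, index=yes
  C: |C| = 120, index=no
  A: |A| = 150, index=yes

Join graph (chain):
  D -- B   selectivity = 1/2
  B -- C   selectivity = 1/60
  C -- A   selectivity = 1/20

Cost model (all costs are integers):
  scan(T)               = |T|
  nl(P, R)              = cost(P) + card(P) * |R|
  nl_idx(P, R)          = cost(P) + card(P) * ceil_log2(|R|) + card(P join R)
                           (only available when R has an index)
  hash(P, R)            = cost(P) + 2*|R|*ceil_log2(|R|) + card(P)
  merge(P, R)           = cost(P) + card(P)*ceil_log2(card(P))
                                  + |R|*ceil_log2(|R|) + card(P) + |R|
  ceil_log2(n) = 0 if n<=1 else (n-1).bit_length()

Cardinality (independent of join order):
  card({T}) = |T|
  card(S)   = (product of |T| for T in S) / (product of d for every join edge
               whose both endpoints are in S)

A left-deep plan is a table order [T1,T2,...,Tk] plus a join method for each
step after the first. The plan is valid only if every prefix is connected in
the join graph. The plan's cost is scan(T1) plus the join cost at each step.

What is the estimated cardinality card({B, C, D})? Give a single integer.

Tables in S: B(80), C(120), D(60)
Edges inside S: D-B(d=2), B-C(d=60)
numerator = 80 * 120 * 60 = 576000
denominator = 2 * 60 = 120
card(S) = 576000 / 120 = 4800

4800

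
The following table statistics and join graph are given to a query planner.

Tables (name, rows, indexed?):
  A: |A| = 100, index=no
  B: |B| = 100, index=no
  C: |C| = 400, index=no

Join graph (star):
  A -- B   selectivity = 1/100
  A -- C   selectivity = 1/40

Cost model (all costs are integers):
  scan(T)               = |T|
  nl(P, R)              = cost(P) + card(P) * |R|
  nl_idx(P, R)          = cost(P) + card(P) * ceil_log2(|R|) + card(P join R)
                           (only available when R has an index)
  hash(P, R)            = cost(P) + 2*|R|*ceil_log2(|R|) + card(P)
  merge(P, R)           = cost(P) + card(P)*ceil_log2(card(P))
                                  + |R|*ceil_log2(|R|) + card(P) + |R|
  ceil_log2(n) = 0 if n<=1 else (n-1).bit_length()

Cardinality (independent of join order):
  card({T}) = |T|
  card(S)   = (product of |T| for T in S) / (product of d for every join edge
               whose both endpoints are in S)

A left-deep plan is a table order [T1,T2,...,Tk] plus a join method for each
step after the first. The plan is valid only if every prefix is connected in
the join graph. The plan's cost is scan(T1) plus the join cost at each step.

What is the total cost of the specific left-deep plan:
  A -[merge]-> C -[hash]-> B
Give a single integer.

step 1: scan A: cost=100, card=100
step 2: join C via merge
    card(P join C) = 100*400/(40) = 1000
    cost = 100 + 100*7 + 400*9 + 100 + 400 = 4900
step 3: join B via hash
    card(P join B) = 1000*100/(100) = 1000
    cost = 4900 + 2*100*7 + 1000 = 7300

7300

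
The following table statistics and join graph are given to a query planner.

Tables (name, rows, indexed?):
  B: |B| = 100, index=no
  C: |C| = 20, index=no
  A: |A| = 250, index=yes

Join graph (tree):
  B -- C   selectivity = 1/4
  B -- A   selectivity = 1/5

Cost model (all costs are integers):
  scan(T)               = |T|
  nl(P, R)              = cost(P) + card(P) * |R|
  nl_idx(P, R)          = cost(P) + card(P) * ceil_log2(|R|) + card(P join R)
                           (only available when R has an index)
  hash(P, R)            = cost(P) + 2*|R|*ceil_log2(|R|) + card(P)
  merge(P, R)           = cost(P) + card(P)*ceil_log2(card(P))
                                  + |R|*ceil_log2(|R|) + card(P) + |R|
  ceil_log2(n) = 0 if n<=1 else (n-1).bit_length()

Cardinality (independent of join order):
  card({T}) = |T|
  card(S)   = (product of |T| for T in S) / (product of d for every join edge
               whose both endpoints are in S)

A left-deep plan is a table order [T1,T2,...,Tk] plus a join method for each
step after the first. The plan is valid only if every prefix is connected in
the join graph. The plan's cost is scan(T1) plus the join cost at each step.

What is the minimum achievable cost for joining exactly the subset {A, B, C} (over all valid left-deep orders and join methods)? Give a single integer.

Selinger DP over subsets of {A,B,C}:
  {B}: scan cost=100, card=100
  {C}: scan cost=20, card=20
  {A}: scan cost=250, card=250
  {BC}: card=500; try (C,hash)→400, (B,merge)→940, (C,merge)→1020, (B,hash)→1440, (B,nl)→2020, (C,nl)→2100; best=400 via (C,hash)
  {AB}: card=5000; try (B,hash)→1900, (A,merge)→3150, (B,merge)→3300, (A,hash)→4200, (A,nl_idx)→5900, (A,nl)→25100 …(+1); best=1900 via (B,hash)
  {ABC}: card=25000; try (A,hash)→4900, (C,hash)→7100, (A,merge)→7650, (A,nl_idx)→29400, (C,merge)→72020, (C,nl)→101900 …(+1); best=4900 via (A,hash)

4900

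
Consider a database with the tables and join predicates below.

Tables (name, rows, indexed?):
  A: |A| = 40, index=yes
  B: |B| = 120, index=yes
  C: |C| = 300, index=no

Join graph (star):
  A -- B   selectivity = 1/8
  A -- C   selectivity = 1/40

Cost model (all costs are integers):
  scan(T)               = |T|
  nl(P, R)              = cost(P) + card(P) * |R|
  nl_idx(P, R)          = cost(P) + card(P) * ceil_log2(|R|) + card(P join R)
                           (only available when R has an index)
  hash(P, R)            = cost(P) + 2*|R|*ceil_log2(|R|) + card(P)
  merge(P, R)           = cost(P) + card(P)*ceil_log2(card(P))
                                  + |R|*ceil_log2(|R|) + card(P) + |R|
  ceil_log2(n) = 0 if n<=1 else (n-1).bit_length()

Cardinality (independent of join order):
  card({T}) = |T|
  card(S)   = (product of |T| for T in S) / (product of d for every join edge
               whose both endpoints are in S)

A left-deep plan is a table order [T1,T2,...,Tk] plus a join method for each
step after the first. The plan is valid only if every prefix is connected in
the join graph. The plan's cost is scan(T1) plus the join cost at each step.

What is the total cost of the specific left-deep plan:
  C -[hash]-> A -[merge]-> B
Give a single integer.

5040

step 1: scan C: cost=300, card=300
step 2: join A via hash
    card(P join A) = 300*40/(40) = 300
    cost = 300 + 2*40*6 + 300 = 1080
step 3: join B via merge
    card(P join B) = 300*120/(8) = 4500
    cost = 1080 + 300*9 + 120*7 + 300 + 120 = 5040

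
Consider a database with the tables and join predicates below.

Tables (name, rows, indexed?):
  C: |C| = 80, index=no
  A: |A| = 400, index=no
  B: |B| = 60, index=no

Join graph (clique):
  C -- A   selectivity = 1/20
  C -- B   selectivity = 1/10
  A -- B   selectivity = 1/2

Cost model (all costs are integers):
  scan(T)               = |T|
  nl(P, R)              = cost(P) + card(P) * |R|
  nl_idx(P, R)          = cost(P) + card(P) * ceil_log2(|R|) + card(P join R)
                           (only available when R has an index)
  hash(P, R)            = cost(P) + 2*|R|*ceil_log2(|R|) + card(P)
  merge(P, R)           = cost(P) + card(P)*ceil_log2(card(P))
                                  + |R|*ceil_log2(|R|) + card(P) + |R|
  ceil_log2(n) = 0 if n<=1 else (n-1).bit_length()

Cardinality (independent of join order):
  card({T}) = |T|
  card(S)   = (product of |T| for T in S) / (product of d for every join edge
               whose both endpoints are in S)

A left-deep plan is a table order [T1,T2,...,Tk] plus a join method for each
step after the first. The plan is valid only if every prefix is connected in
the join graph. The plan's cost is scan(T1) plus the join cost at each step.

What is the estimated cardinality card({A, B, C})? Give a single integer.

Tables in S: A(400), B(60), C(80)
Edges inside S: C-A(d=20), C-B(d=10), A-B(d=2)
numerator = 400 * 60 * 80 = 1920000
denominator = 20 * 10 * 2 = 400
card(S) = 1920000 / 400 = 4800

4800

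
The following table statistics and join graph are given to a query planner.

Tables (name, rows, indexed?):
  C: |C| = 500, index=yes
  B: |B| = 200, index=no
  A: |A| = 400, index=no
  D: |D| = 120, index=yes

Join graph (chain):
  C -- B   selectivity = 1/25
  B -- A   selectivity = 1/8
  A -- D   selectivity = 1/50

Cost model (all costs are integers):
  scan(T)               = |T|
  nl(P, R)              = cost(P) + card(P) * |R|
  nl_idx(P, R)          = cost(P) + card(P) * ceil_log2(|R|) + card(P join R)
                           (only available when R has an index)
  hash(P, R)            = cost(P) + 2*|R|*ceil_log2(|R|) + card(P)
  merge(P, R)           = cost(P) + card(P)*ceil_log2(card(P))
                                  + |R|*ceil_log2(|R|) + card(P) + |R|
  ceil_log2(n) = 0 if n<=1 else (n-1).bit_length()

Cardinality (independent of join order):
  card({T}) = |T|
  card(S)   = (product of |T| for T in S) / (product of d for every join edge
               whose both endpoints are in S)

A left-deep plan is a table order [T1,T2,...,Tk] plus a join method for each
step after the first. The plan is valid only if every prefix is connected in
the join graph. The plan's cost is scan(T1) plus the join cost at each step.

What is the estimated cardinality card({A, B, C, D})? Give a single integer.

480000

Tables in S: A(400), B(200), C(500), D(120)
Edges inside S: C-B(d=25), B-A(d=8), A-D(d=50)
numerator = 400 * 200 * 500 * 120 = 4800000000
denominator = 25 * 8 * 50 = 10000
card(S) = 4800000000 / 10000 = 480000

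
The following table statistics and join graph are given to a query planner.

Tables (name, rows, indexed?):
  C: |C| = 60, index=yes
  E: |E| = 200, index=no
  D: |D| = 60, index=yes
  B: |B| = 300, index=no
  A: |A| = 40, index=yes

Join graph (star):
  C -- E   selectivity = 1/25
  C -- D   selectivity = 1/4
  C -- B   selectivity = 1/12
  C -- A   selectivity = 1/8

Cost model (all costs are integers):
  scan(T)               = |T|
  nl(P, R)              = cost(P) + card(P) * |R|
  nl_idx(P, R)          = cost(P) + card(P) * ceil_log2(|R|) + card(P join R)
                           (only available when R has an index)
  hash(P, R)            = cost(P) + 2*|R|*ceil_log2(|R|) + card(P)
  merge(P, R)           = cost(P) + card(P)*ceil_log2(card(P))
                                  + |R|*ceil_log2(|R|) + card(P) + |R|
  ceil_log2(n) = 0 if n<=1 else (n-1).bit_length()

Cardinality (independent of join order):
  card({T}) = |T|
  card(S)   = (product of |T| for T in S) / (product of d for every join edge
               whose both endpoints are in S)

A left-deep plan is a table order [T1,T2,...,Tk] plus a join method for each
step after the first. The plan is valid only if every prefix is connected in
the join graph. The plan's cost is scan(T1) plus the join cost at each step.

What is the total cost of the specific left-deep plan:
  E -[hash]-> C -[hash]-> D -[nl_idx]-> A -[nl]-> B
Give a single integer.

step 1: scan E: cost=200, card=200
step 2: join C via hash
    card(P join C) = 200*60/(25) = 480
    cost = 200 + 2*60*6 + 200 = 1120
step 3: join D via hash
    card(P join D) = 480*60/(4) = 7200
    cost = 1120 + 2*60*6 + 480 = 2320
step 4: join A via nl_idx
    card(P join A) = 7200*40/(8) = 36000
    cost = 2320 + 7200*6 + 36000 = 81520
step 5: join B via nl
    card(P join B) = 36000*300/(12) = 900000
    cost = 81520 + 36000*300 = 10881520

10881520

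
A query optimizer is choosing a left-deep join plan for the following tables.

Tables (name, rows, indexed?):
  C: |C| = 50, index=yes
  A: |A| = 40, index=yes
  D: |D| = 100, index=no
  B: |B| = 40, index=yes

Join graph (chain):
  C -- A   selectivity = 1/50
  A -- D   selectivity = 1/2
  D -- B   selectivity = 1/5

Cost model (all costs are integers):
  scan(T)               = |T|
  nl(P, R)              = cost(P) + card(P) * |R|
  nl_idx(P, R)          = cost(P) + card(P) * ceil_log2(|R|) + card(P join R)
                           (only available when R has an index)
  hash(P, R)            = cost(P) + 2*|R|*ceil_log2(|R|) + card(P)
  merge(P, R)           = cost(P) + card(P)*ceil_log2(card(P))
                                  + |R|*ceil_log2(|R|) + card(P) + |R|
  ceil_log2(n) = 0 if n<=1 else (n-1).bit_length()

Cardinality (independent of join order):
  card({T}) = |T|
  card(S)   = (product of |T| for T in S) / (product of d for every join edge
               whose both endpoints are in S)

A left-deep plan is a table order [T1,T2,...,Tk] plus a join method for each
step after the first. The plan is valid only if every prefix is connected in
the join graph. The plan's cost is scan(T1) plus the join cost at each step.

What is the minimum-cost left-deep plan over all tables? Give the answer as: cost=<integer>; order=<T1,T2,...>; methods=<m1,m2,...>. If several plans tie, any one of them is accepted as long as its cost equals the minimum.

cost=3880; order=A,C,D,B; methods=nl_idx,merge,hash

Selinger DP (subsets sized 1..n):
  {C}: scan cost=50, card=50
  {A}: scan cost=40, card=40
  {D}: scan cost=100, card=100
  {B}: scan cost=40, card=40
  {AC}: card=40; try (C,nl_idx)→320, (A,nl_idx)→390, (A,hash)→580, (C,merge)→670, (C,hash)→680, (A,merge)→680 …(+2); best=320 via (C,nl_idx)
  {AD}: card=2000; try (A,hash)→680, (D,merge)→1120, (A,merge)→1180, (D,hash)→1480, (A,nl_idx)→2700, (D,nl)→4040 …(+1); best=680 via (A,hash)
  {BD}: card=800; try (B,hash)→680, (D,merge)→1120, (B,merge)→1180, (D,hash)→1480, (B,nl_idx)→1500, (D,nl)→4040 …(+1); best=680 via (B,hash)
  {ACD}: card=2000; try (D,merge)→1400, (D,hash)→1760, (C,hash)→3280, (D,nl)→4320, (C,nl_idx)→14680, (C,merge)→25030 …(+1); best=1400 via (D,merge)
  {ABD}: card=16000; try (A,hash)→1960, (B,hash)→3160, (A,merge)→9760, (A,nl_idx)→21480, (B,merge)→24960, (B,nl_idx)→28680 …(+2); best=1960 via (A,hash)
  {ABCD}: card=16000; try (B,hash)→3880, (C,hash)→18560, (B,merge)→25680, (B,nl_idx)→29400, (B,nl)→81400, (C,nl_idx)→113960 …(+2); best=3880 via (B,hash)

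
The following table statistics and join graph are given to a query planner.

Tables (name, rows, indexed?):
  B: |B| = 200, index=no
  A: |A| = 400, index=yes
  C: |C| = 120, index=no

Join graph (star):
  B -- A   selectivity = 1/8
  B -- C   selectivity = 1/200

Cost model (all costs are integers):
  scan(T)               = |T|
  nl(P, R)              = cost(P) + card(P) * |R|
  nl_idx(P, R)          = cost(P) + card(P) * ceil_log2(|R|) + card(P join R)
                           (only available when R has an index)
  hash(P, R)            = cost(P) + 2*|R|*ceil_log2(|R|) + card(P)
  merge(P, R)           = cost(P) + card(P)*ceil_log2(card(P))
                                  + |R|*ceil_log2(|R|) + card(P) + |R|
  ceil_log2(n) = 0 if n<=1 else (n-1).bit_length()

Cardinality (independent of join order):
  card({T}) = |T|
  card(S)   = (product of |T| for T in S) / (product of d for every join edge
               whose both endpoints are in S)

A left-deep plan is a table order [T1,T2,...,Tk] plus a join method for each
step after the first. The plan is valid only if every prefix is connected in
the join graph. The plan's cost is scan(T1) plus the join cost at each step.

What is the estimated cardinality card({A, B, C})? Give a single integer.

6000

Tables in S: A(400), B(200), C(120)
Edges inside S: B-A(d=8), B-C(d=200)
numerator = 400 * 200 * 120 = 9600000
denominator = 8 * 200 = 1600
card(S) = 9600000 / 1600 = 6000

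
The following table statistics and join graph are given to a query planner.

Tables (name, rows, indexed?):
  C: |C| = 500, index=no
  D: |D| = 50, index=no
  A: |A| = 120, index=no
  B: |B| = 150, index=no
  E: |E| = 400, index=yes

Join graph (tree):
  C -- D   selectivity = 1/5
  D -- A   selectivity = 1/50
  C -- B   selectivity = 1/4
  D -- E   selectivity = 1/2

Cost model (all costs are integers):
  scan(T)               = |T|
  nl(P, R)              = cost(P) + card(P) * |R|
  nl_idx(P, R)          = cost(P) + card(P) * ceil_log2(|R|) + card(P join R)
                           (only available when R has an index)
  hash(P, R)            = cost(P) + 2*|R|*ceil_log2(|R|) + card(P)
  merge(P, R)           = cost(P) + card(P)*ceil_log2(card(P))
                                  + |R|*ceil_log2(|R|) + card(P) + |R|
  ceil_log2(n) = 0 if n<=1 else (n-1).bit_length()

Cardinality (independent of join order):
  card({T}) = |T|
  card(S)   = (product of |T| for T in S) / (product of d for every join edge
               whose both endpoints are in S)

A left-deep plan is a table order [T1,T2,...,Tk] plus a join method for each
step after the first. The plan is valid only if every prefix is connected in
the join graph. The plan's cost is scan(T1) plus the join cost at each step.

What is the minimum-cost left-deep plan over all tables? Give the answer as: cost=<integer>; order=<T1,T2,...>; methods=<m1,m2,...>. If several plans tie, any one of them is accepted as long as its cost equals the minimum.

cost=478400; order=A,D,C,B,E; methods=hash,merge,hash,hash

Selinger DP (subsets sized 1..n):
  {C}: scan cost=500, card=500
  {D}: scan cost=50, card=50
  {A}: scan cost=120, card=120
  {B}: scan cost=150, card=150
  {E}: scan cost=400, card=400
  {CD}: card=5000; try (D,hash)→1600, (C,merge)→5400, (D,merge)→5850, (C,hash)→9100, (C,nl)→25050, (D,nl)→25500; best=1600 via (D,hash)
  {BC}: card=18750; try (B,hash)→3400, (C,merge)→6500, (B,merge)→6850, (C,hash)→9300, (C,nl)→75150, (B,nl)→75500; best=3400 via (B,hash)
  {AD}: card=120; try (D,hash)→840, (A,merge)→1360, (D,merge)→1430, (A,hash)→1780, (A,nl)→6050, (D,nl)→6120; best=840 via (D,hash)
  {DE}: card=10000; try (D,hash)→1400, (E,merge)→4400, (D,merge)→4750, (E,hash)→7300, (E,nl_idx)→10500, (E,nl)→20050 …(+1); best=1400 via (D,hash)
  {ACD}: card=12000; try (C,merge)→6800, (A,hash)→8280, (C,hash)→9960, (C,nl)→60840, (A,merge)→72560, (A,nl)→601600; best=6800 via (C,merge)
  {BCD}: card=187500; try (B,hash)→9000, (D,hash)→22750, (B,merge)→72950, (D,merge)→303750, (B,nl)→751600, (D,nl)→940900; best=9000 via (B,hash)
  {CDE}: card=1000000; try (E,hash)→13800, (C,hash)→20400, (E,merge)→75600, (C,merge)→156400, (E,nl_idx)→1046600, (E,nl)→2001600 …(+1); best=13800 via (E,hash)
  {ADE}: card=24000; try (E,merge)→5800, (E,hash)→8160, (A,hash)→13080, (E,nl_idx)→25920, (E,nl)→48840, (A,merge)→152360 …(+1); best=5800 via (E,merge)
  {ABCD}: card=450000; try (B,hash)→21200, (B,merge)→188150, (A,hash)→198180, (B,nl)→1806800, (A,merge)→3572460, (A,nl)→22509000; best=21200 via (B,hash)
  {ACDE}: card=2400000; try (E,hash)→26000, (C,hash)→38800, (E,merge)→190800, (C,merge)→394800, (A,hash)→1015480, (E,nl_idx)→2514800 …(+4); best=26000 via (E,hash)
  {BCDE}: card=37500000; try (E,hash)→203700, (B,hash)→1016200, (E,merge)→3575500, (B,merge)→21015150, (E,nl_idx)→39196500, (E,nl)→75009000 …(+1); best=203700 via (E,hash)
  {ABCDE}: card=90000000; try (E,hash)→478400, (B,hash)→2428400, (E,merge)→9025200, (A,hash)→37705380, (B,merge)→55227350, (E,nl_idx)→94071200 …(+4); best=478400 via (E,hash)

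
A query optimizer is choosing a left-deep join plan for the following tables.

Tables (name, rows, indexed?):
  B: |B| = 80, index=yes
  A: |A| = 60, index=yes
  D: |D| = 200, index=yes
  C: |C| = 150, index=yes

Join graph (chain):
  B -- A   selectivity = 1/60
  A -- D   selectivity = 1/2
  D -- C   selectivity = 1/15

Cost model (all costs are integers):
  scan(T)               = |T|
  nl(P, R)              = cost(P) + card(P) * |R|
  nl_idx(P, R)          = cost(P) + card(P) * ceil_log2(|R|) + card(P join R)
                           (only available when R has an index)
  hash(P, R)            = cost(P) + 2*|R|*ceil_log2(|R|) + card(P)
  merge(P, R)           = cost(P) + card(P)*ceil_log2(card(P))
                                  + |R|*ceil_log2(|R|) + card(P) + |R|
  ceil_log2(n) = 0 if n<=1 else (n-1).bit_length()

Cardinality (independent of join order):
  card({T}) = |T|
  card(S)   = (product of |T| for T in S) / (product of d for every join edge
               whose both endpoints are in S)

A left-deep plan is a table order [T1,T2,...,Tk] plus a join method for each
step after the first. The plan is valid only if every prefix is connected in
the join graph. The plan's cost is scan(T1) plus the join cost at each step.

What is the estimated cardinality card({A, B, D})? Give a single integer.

Tables in S: A(60), B(80), D(200)
Edges inside S: B-A(d=60), A-D(d=2)
numerator = 60 * 80 * 200 = 960000
denominator = 60 * 2 = 120
card(S) = 960000 / 120 = 8000

8000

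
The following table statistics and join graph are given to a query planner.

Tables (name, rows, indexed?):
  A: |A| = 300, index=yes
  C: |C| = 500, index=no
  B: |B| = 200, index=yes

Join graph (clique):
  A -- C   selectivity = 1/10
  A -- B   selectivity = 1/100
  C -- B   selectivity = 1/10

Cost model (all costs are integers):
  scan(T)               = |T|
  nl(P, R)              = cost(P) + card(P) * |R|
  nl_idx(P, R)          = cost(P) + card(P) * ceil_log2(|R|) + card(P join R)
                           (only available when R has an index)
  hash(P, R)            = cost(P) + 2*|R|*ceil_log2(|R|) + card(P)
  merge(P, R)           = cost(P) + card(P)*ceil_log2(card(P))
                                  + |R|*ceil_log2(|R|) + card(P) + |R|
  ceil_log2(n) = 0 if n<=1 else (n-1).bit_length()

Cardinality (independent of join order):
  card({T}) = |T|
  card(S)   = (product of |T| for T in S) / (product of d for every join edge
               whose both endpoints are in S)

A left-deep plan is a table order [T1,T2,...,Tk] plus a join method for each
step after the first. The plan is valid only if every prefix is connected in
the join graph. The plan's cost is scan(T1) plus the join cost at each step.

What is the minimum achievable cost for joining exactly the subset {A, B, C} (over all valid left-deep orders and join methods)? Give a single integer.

Selinger DP over subsets of {A,B,C}:
  {A}: scan cost=300, card=300
  {C}: scan cost=500, card=500
  {B}: scan cost=200, card=200
  {AC}: card=15000; try (A,hash)→6400, (C,merge)→8300, (A,merge)→8500, (C,hash)→9600, (A,nl_idx)→20000, (C,nl)→150300 …(+1); best=6400 via (A,hash)
  {AB}: card=600; try (A,nl_idx)→2600, (B,nl_idx)→3300, (B,hash)→3800, (A,merge)→5000, (B,merge)→5100, (A,hash)→5800 …(+2); best=2600 via (A,nl_idx)
  {BC}: card=10000; try (B,hash)→4200, (C,merge)→7000, (B,merge)→7300, (C,hash)→9400, (B,nl_idx)→14500, (C,nl)→100200 …(+1); best=4200 via (B,hash)
  {ABC}: card=3000; try (C,hash)→12200, (C,merge)→14200, (A,hash)→19600, (B,hash)→24600, (A,nl_idx)→97200, (B,nl_idx)→129400 …(+5); best=12200 via (C,hash)

12200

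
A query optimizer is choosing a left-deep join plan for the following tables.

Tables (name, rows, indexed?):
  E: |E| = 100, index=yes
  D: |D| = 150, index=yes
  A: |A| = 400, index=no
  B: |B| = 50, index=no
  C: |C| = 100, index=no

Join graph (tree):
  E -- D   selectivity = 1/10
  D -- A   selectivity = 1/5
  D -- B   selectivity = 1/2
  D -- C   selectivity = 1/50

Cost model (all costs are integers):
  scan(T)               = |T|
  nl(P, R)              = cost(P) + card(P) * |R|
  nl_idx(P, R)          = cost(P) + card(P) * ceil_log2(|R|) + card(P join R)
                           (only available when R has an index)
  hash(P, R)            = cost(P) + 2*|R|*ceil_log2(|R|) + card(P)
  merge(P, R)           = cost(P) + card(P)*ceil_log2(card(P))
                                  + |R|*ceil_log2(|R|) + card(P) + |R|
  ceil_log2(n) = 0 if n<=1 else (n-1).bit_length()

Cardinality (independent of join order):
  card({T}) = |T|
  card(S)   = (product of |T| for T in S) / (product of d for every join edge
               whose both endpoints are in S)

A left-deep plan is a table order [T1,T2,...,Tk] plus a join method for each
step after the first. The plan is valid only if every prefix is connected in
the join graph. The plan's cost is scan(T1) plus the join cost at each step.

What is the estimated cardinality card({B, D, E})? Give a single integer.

Tables in S: B(50), D(150), E(100)
Edges inside S: E-D(d=10), D-B(d=2)
numerator = 50 * 150 * 100 = 750000
denominator = 10 * 2 = 20
card(S) = 750000 / 20 = 37500

37500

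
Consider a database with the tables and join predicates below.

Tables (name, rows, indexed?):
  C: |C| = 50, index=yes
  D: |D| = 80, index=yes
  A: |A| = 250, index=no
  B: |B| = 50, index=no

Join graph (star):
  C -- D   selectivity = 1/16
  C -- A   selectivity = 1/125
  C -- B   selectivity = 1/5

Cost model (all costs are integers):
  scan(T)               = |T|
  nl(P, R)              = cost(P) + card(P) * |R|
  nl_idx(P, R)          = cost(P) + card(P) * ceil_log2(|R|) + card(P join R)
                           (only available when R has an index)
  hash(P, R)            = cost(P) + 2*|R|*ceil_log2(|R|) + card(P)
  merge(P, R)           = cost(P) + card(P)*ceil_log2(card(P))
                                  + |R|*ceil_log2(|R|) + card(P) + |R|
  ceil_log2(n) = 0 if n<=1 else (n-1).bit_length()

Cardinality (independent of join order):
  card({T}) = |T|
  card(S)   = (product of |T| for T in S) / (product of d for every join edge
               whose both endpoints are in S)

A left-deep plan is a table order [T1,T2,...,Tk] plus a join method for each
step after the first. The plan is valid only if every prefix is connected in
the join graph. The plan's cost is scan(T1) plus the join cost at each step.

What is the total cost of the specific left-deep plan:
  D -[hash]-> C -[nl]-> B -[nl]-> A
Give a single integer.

step 1: scan D: cost=80, card=80
step 2: join C via hash
    card(P join C) = 80*50/(16) = 250
    cost = 80 + 2*50*6 + 80 = 760
step 3: join B via nl
    card(P join B) = 250*50/(5) = 2500
    cost = 760 + 250*50 = 13260
step 4: join A via nl
    card(P join A) = 2500*250/(125) = 5000
    cost = 13260 + 2500*250 = 638260

638260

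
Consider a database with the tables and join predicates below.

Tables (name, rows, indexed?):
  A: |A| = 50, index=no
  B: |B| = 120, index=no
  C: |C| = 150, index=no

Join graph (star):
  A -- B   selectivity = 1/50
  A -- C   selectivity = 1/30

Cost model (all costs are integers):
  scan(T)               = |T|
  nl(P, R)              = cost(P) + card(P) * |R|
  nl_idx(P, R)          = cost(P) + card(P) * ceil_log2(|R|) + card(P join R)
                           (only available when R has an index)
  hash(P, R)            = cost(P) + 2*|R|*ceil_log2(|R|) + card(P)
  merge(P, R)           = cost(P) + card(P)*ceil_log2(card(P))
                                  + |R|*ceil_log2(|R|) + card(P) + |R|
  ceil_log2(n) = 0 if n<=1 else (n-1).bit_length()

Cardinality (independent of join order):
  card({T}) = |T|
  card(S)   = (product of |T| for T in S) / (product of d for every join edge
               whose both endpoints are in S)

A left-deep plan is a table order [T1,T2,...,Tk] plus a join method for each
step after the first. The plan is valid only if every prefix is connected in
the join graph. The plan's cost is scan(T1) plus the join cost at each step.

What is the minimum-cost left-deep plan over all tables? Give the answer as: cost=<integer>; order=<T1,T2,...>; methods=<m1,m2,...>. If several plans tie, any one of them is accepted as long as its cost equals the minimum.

cost=2830; order=C,A,B; methods=hash,hash

Selinger DP (subsets sized 1..n):
  {A}: scan cost=50, card=50
  {B}: scan cost=120, card=120
  {C}: scan cost=150, card=150
  {AB}: card=120; try (A,hash)→840, (B,merge)→1360, (A,merge)→1430, (B,hash)→1780, (B,nl)→6050, (A,nl)→6120; best=840 via (A,hash)
  {AC}: card=250; try (A,hash)→900, (C,merge)→1750, (A,merge)→1850, (C,hash)→2500, (C,nl)→7550, (A,nl)→7650; best=900 via (A,hash)
  {ABC}: card=600; try (B,hash)→2830, (C,merge)→3150, (C,hash)→3360, (B,merge)→4110, (C,nl)→18840, (B,nl)→30900; best=2830 via (B,hash)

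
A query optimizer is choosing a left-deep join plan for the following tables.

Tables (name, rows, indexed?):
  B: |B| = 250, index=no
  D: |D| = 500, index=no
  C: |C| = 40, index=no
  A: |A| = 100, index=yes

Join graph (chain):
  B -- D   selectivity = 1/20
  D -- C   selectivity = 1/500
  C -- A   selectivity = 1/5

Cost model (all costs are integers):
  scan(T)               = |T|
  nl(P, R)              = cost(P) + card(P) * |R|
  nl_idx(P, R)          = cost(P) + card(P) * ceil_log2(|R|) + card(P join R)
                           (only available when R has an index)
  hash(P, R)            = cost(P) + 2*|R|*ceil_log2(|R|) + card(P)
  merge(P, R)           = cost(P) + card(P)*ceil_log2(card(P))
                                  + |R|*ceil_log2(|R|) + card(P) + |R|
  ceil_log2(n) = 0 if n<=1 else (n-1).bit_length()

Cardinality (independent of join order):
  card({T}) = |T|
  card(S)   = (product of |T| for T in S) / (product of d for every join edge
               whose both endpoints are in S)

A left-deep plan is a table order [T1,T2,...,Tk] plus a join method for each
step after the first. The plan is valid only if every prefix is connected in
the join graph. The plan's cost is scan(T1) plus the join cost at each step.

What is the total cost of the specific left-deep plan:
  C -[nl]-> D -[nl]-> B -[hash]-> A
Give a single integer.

step 1: scan C: cost=40, card=40
step 2: join D via nl
    card(P join D) = 40*500/(500) = 40
    cost = 40 + 40*500 = 20040
step 3: join B via nl
    card(P join B) = 40*250/(20) = 500
    cost = 20040 + 40*250 = 30040
step 4: join A via hash
    card(P join A) = 500*100/(5) = 10000
    cost = 30040 + 2*100*7 + 500 = 31940

31940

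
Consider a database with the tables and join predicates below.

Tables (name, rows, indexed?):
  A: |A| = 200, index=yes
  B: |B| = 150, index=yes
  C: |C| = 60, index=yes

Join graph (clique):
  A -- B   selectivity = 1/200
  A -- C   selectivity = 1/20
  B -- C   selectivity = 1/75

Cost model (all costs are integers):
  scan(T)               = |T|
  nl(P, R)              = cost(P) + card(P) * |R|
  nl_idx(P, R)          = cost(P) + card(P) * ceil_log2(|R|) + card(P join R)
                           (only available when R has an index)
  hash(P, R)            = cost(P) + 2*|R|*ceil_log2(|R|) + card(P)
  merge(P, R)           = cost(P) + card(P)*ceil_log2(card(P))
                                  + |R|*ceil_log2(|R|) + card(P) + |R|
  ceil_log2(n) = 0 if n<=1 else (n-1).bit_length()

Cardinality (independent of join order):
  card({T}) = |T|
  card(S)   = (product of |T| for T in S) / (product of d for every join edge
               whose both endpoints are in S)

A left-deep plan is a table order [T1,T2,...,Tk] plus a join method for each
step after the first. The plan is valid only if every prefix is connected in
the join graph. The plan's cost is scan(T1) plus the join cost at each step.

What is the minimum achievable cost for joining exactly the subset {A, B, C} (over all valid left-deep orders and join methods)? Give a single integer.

Selinger DP over subsets of {A,B,C}:
  {A}: scan cost=200, card=200
  {B}: scan cost=150, card=150
  {C}: scan cost=60, card=60
  {AB}: card=150; try (A,nl_idx)→1500, (B,nl_idx)→1950, (B,hash)→2800, (A,merge)→3300, (B,merge)→3350, (A,hash)→3500 …(+2); best=1500 via (A,nl_idx)
  {AC}: card=600; try (C,hash)→1120, (A,nl_idx)→1140, (C,nl_idx)→2000, (A,merge)→2280, (C,merge)→2420, (A,hash)→3320 …(+2); best=1120 via (C,hash)
  {BC}: card=120; try (B,nl_idx)→660, (C,hash)→1020, (C,nl_idx)→1170, (B,merge)→1830, (C,merge)→1920, (B,hash)→2520 …(+2); best=660 via (B,nl_idx)
  {ABC}: card=6; try (A,nl_idx)→1626, (C,hash)→2370, (C,nl_idx)→2406, (C,merge)→3270, (A,merge)→3420, (A,hash)→3980 …(+6); best=1626 via (A,nl_idx)

1626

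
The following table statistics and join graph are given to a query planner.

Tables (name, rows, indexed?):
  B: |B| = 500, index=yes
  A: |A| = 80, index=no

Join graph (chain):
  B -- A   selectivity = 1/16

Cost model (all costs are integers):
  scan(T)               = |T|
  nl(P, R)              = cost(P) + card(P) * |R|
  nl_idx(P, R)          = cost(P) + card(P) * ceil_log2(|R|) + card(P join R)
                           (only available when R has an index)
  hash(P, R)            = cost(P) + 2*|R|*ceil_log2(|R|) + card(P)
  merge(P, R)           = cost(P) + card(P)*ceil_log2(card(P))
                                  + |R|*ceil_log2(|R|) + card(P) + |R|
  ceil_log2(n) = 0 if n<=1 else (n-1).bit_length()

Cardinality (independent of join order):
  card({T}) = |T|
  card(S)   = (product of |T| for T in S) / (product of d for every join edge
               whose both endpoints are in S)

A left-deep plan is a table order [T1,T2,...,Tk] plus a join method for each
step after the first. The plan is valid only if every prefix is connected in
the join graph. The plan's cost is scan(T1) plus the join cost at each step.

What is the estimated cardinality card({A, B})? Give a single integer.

Tables in S: A(80), B(500)
Edges inside S: B-A(d=16)
numerator = 80 * 500 = 40000
denominator = 16 = 16
card(S) = 40000 / 16 = 2500

2500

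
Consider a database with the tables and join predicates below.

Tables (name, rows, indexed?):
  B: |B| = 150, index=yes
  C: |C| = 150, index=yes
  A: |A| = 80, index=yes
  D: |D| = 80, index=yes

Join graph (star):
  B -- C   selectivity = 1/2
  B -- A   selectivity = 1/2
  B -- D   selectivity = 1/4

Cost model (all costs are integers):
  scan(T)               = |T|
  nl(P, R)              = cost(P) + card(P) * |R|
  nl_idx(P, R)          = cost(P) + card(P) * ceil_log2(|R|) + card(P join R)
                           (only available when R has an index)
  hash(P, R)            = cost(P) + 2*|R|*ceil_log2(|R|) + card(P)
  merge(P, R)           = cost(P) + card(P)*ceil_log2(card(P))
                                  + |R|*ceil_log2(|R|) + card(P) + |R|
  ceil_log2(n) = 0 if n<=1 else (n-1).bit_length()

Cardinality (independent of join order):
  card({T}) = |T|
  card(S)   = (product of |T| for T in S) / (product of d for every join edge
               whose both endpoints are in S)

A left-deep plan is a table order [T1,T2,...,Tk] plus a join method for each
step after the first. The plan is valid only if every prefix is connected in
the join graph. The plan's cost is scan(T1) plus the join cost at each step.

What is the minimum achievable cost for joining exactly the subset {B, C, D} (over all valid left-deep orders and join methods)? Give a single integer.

6820

Selinger DP over subsets of {B,C,D}:
  {B}: scan cost=150, card=150
  {C}: scan cost=150, card=150
  {D}: scan cost=80, card=80
  {BC}: card=11250; try (C,hash)→2700, (B,hash)→2700, (C,merge)→2850, (B,merge)→2850, (C,nl_idx)→12600, (B,nl_idx)→12600 …(+2); best=2700 via (C,hash)
  {BD}: card=3000; try (D,hash)→1420, (B,merge)→2070, (D,merge)→2140, (B,hash)→2560, (B,nl_idx)→3720, (D,nl_idx)→4200 …(+2); best=1420 via (D,hash)
  {BCD}: card=225000; try (C,hash)→6820, (D,hash)→15070, (C,merge)→41770, (D,merge)→172090, (C,nl_idx)→250420, (D,nl_idx)→306450 …(+2); best=6820 via (C,hash)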